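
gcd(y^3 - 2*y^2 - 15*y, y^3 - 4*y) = y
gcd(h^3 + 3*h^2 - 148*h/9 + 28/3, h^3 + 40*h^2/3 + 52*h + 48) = h + 6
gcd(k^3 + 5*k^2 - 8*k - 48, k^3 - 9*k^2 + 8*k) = 1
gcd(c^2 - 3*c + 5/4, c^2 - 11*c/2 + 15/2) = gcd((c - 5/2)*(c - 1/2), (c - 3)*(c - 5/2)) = c - 5/2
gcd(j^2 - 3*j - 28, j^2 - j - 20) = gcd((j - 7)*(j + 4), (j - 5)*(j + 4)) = j + 4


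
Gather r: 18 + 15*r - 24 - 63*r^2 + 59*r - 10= -63*r^2 + 74*r - 16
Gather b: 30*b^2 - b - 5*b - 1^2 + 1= 30*b^2 - 6*b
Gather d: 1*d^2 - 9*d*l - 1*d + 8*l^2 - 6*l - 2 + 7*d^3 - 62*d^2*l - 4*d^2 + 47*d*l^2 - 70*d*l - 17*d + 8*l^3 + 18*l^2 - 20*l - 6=7*d^3 + d^2*(-62*l - 3) + d*(47*l^2 - 79*l - 18) + 8*l^3 + 26*l^2 - 26*l - 8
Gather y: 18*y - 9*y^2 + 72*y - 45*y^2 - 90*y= -54*y^2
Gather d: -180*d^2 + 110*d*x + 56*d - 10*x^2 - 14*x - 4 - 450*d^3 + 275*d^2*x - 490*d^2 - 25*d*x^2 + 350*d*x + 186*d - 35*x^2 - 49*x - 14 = -450*d^3 + d^2*(275*x - 670) + d*(-25*x^2 + 460*x + 242) - 45*x^2 - 63*x - 18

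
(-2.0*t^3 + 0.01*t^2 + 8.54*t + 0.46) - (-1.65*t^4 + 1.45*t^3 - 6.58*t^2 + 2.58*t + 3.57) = 1.65*t^4 - 3.45*t^3 + 6.59*t^2 + 5.96*t - 3.11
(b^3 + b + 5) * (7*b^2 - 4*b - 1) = 7*b^5 - 4*b^4 + 6*b^3 + 31*b^2 - 21*b - 5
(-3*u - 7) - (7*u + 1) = -10*u - 8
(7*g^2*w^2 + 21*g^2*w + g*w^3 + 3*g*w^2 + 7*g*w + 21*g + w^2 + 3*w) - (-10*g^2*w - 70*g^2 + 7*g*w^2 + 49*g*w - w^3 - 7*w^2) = 7*g^2*w^2 + 31*g^2*w + 70*g^2 + g*w^3 - 4*g*w^2 - 42*g*w + 21*g + w^3 + 8*w^2 + 3*w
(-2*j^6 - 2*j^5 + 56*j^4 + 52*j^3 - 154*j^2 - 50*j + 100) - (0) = -2*j^6 - 2*j^5 + 56*j^4 + 52*j^3 - 154*j^2 - 50*j + 100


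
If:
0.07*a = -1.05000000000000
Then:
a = -15.00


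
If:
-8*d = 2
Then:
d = -1/4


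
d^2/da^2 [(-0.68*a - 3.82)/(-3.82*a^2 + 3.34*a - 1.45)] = ((0.68*a + 3.82)*(7.64*a - 3.34)*(15.28*a - 6.68) - (15.5856*a + 24.6424)*(3.82*a^2 - 3.34*a + 1.45))/(3.82*a^2 - 3.34*a + 1.45)^3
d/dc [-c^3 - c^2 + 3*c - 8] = -3*c^2 - 2*c + 3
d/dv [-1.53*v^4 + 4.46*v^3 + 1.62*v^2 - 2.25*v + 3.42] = -6.12*v^3 + 13.38*v^2 + 3.24*v - 2.25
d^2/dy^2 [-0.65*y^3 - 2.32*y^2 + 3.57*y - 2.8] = -3.9*y - 4.64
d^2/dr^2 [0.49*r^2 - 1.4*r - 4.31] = 0.980000000000000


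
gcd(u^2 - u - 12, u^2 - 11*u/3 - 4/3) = u - 4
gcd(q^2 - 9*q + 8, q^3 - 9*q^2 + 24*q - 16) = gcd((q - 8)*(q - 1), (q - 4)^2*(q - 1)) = q - 1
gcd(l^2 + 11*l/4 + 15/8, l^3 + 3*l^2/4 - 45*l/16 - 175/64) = l + 5/4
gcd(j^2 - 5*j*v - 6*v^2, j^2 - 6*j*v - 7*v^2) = j + v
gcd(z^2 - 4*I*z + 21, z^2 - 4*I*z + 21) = z^2 - 4*I*z + 21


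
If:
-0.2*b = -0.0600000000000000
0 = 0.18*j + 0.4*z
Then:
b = 0.30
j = -2.22222222222222*z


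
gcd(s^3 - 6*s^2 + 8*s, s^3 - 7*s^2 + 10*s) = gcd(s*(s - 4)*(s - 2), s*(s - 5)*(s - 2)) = s^2 - 2*s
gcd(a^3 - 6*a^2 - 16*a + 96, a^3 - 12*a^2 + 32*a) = a - 4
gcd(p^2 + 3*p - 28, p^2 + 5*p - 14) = p + 7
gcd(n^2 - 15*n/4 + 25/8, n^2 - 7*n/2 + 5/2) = n - 5/2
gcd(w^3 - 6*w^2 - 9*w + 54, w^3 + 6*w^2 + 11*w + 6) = w + 3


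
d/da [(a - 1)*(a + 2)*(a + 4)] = 3*a^2 + 10*a + 2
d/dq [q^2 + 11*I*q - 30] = 2*q + 11*I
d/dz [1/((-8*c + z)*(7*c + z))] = ((-8*c + z)*(7*c + z) + (8*c - z)^2)/((7*c + z)^2*(8*c - z)^3)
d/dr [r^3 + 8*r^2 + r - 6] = 3*r^2 + 16*r + 1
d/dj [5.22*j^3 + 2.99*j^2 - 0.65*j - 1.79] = 15.66*j^2 + 5.98*j - 0.65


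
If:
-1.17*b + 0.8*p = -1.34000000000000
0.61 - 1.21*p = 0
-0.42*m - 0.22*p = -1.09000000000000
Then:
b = 1.49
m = 2.33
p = 0.50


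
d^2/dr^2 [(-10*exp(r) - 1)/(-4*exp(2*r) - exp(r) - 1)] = (160*exp(4*r) + 24*exp(3*r) - 228*exp(2*r) - 25*exp(r) + 9)*exp(r)/(64*exp(6*r) + 48*exp(5*r) + 60*exp(4*r) + 25*exp(3*r) + 15*exp(2*r) + 3*exp(r) + 1)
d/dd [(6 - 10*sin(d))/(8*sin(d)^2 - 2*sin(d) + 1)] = 2*(40*sin(d)^2 - 48*sin(d) + 1)*cos(d)/(8*sin(d)^2 - 2*sin(d) + 1)^2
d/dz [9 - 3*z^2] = -6*z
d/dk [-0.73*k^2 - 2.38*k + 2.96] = -1.46*k - 2.38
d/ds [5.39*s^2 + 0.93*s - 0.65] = 10.78*s + 0.93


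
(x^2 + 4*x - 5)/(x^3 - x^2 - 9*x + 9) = (x + 5)/(x^2 - 9)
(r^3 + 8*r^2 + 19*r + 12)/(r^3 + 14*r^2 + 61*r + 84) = (r + 1)/(r + 7)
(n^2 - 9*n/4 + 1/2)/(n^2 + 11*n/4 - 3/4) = (n - 2)/(n + 3)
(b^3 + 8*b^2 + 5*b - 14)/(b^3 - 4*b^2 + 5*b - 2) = (b^2 + 9*b + 14)/(b^2 - 3*b + 2)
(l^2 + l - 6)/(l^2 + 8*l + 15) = (l - 2)/(l + 5)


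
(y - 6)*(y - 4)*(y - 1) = y^3 - 11*y^2 + 34*y - 24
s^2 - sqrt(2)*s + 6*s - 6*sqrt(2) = (s + 6)*(s - sqrt(2))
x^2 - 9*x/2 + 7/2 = (x - 7/2)*(x - 1)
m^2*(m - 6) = m^3 - 6*m^2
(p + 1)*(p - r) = p^2 - p*r + p - r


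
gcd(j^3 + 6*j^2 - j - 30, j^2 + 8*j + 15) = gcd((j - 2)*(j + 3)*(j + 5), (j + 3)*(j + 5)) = j^2 + 8*j + 15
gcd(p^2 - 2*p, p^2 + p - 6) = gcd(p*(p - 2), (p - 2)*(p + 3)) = p - 2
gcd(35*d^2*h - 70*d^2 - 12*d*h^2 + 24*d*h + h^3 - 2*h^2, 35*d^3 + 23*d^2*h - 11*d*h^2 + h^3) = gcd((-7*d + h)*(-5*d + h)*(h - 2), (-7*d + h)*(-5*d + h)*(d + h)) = 35*d^2 - 12*d*h + h^2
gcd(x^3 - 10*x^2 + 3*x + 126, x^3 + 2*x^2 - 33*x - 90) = x^2 - 3*x - 18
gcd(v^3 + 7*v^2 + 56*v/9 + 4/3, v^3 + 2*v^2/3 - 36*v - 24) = v^2 + 20*v/3 + 4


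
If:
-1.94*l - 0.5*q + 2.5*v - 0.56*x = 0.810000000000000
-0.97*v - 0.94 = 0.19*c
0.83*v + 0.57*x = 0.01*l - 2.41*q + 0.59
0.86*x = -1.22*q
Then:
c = -7.04630134612291*x - 8.60755740600555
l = 1.67163268429696*x + 0.506371435780974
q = -0.704918032786885*x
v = 1.38020335645706*x + 0.716944234166036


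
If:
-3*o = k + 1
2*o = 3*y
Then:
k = -9*y/2 - 1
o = 3*y/2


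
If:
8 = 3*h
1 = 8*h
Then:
No Solution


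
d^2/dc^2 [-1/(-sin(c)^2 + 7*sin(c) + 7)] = (4*sin(c)^4 - 21*sin(c)^3 + 71*sin(c)^2 - 7*sin(c) - 112)/(7*sin(c) + cos(c)^2 + 6)^3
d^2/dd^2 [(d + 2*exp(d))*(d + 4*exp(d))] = 6*d*exp(d) + 32*exp(2*d) + 12*exp(d) + 2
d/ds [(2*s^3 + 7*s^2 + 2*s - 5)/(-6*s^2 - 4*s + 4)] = (-3*s^4 - 4*s^3 + 2*s^2 - s - 3)/(9*s^4 + 12*s^3 - 8*s^2 - 8*s + 4)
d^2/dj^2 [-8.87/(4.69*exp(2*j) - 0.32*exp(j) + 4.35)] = (-8.87*(9.38*exp(j) - 0.32)*(18.76*exp(j) - 0.64)*exp(j) + (166.4012*exp(j) - 2.8384)*(4.69*exp(2*j) - 0.32*exp(j) + 4.35))*exp(j)/(4.69*exp(2*j) - 0.32*exp(j) + 4.35)^3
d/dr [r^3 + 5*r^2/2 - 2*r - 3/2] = 3*r^2 + 5*r - 2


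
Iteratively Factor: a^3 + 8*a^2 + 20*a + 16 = (a + 4)*(a^2 + 4*a + 4) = (a + 2)*(a + 4)*(a + 2)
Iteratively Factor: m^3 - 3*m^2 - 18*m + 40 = (m - 2)*(m^2 - m - 20) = (m - 2)*(m + 4)*(m - 5)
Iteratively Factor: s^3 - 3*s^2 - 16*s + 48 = (s - 4)*(s^2 + s - 12) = (s - 4)*(s + 4)*(s - 3)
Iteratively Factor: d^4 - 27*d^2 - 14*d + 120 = (d + 3)*(d^3 - 3*d^2 - 18*d + 40) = (d - 2)*(d + 3)*(d^2 - d - 20) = (d - 2)*(d + 3)*(d + 4)*(d - 5)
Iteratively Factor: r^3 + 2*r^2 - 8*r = (r)*(r^2 + 2*r - 8) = r*(r + 4)*(r - 2)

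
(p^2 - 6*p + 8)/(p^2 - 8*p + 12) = (p - 4)/(p - 6)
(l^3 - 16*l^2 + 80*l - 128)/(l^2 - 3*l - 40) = (l^2 - 8*l + 16)/(l + 5)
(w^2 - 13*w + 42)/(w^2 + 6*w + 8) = (w^2 - 13*w + 42)/(w^2 + 6*w + 8)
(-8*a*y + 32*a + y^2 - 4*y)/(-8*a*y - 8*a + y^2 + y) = (y - 4)/(y + 1)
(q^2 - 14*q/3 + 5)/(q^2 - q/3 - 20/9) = 3*(q - 3)/(3*q + 4)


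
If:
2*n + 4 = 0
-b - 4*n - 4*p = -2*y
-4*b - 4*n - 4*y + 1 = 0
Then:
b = 9/4 - y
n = -2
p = 3*y/4 + 23/16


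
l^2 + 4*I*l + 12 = (l - 2*I)*(l + 6*I)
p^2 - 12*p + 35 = (p - 7)*(p - 5)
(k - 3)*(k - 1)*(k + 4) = k^3 - 13*k + 12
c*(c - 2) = c^2 - 2*c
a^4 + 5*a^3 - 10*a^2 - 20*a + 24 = (a - 2)*(a - 1)*(a + 2)*(a + 6)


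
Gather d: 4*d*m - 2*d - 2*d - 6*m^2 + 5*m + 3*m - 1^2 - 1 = d*(4*m - 4) - 6*m^2 + 8*m - 2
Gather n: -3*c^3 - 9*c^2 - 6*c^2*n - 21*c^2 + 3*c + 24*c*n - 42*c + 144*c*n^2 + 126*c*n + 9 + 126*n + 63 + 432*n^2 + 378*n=-3*c^3 - 30*c^2 - 39*c + n^2*(144*c + 432) + n*(-6*c^2 + 150*c + 504) + 72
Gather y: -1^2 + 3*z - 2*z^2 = -2*z^2 + 3*z - 1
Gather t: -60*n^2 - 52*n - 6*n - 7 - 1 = -60*n^2 - 58*n - 8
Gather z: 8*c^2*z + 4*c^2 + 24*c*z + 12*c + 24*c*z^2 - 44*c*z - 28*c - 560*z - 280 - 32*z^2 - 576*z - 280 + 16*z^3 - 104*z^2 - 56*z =4*c^2 - 16*c + 16*z^3 + z^2*(24*c - 136) + z*(8*c^2 - 20*c - 1192) - 560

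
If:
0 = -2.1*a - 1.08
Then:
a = -0.51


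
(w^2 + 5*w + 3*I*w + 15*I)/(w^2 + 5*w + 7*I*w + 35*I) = (w + 3*I)/(w + 7*I)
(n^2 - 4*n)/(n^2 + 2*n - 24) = n/(n + 6)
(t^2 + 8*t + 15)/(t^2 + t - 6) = (t + 5)/(t - 2)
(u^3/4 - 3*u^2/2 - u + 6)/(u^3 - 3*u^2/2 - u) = (u^2 - 4*u - 12)/(2*u*(2*u + 1))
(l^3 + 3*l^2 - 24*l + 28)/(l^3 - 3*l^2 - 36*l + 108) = (l^3 + 3*l^2 - 24*l + 28)/(l^3 - 3*l^2 - 36*l + 108)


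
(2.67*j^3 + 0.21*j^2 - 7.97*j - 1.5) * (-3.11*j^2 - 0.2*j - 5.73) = -8.3037*j^5 - 1.1871*j^4 + 9.4456*j^3 + 5.0557*j^2 + 45.9681*j + 8.595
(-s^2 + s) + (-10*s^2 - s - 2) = -11*s^2 - 2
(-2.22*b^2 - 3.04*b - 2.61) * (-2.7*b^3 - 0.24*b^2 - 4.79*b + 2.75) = 5.994*b^5 + 8.7408*b^4 + 18.4104*b^3 + 9.083*b^2 + 4.1419*b - 7.1775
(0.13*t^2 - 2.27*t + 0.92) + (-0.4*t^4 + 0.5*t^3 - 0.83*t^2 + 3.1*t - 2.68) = -0.4*t^4 + 0.5*t^3 - 0.7*t^2 + 0.83*t - 1.76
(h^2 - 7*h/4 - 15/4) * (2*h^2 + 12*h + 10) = 2*h^4 + 17*h^3/2 - 37*h^2/2 - 125*h/2 - 75/2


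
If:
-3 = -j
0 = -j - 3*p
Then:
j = 3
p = -1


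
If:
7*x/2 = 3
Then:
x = 6/7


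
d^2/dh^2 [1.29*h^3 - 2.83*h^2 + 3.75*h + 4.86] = 7.74*h - 5.66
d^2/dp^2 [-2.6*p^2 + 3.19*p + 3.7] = -5.20000000000000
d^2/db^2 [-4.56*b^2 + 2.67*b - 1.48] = -9.12000000000000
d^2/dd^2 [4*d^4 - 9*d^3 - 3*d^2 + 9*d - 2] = 48*d^2 - 54*d - 6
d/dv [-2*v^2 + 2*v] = 2 - 4*v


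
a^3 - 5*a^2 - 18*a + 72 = (a - 6)*(a - 3)*(a + 4)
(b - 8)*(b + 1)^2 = b^3 - 6*b^2 - 15*b - 8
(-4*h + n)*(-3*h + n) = 12*h^2 - 7*h*n + n^2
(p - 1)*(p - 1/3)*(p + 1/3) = p^3 - p^2 - p/9 + 1/9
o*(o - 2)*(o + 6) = o^3 + 4*o^2 - 12*o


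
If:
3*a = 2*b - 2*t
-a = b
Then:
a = -2*t/5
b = 2*t/5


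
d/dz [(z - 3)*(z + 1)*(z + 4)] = 3*z^2 + 4*z - 11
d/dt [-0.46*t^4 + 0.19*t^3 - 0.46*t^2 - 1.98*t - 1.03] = -1.84*t^3 + 0.57*t^2 - 0.92*t - 1.98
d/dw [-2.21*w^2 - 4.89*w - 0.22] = -4.42*w - 4.89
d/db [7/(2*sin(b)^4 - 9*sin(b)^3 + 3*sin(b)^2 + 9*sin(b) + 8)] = 7*(-8*sin(b)^3 + 27*sin(b)^2 - 6*sin(b) - 9)*cos(b)/(2*sin(b)^4 - 9*sin(b)^3 + 3*sin(b)^2 + 9*sin(b) + 8)^2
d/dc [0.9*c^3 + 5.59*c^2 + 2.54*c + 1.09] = 2.7*c^2 + 11.18*c + 2.54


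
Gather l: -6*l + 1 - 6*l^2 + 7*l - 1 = -6*l^2 + l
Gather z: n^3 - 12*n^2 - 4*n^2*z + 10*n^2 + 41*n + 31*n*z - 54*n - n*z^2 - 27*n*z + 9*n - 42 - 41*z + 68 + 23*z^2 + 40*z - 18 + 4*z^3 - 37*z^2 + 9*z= n^3 - 2*n^2 - 4*n + 4*z^3 + z^2*(-n - 14) + z*(-4*n^2 + 4*n + 8) + 8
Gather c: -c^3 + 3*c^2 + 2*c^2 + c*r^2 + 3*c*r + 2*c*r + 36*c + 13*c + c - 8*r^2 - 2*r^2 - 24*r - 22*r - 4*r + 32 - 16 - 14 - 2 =-c^3 + 5*c^2 + c*(r^2 + 5*r + 50) - 10*r^2 - 50*r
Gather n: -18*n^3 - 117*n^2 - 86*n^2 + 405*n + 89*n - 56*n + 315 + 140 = -18*n^3 - 203*n^2 + 438*n + 455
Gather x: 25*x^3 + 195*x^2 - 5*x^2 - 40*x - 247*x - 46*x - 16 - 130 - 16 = 25*x^3 + 190*x^2 - 333*x - 162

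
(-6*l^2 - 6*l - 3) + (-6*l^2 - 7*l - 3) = -12*l^2 - 13*l - 6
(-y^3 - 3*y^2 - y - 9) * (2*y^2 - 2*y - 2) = -2*y^5 - 4*y^4 + 6*y^3 - 10*y^2 + 20*y + 18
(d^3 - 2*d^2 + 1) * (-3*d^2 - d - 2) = -3*d^5 + 5*d^4 + d^2 - d - 2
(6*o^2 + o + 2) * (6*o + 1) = 36*o^3 + 12*o^2 + 13*o + 2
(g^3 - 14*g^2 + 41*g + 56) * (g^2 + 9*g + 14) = g^5 - 5*g^4 - 71*g^3 + 229*g^2 + 1078*g + 784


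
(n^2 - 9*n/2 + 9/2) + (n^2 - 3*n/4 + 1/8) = 2*n^2 - 21*n/4 + 37/8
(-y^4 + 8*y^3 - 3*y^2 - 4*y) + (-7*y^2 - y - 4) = -y^4 + 8*y^3 - 10*y^2 - 5*y - 4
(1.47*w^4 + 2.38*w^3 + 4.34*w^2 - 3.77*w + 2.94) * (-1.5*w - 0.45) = -2.205*w^5 - 4.2315*w^4 - 7.581*w^3 + 3.702*w^2 - 2.7135*w - 1.323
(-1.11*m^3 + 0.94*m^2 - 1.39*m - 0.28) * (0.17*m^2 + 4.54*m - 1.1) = -0.1887*m^5 - 4.8796*m^4 + 5.2523*m^3 - 7.3922*m^2 + 0.2578*m + 0.308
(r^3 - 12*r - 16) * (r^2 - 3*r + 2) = r^5 - 3*r^4 - 10*r^3 + 20*r^2 + 24*r - 32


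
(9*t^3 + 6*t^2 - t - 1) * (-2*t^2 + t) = -18*t^5 - 3*t^4 + 8*t^3 + t^2 - t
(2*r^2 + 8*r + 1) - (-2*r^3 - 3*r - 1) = 2*r^3 + 2*r^2 + 11*r + 2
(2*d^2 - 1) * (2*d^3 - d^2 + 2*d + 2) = 4*d^5 - 2*d^4 + 2*d^3 + 5*d^2 - 2*d - 2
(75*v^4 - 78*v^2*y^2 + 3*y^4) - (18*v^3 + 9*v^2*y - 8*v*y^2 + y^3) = 75*v^4 - 18*v^3 - 78*v^2*y^2 - 9*v^2*y + 8*v*y^2 + 3*y^4 - y^3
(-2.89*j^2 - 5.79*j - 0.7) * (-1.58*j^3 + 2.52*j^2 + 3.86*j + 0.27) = 4.5662*j^5 + 1.8654*j^4 - 24.6402*j^3 - 24.8937*j^2 - 4.2653*j - 0.189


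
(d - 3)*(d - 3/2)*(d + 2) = d^3 - 5*d^2/2 - 9*d/2 + 9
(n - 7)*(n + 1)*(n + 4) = n^3 - 2*n^2 - 31*n - 28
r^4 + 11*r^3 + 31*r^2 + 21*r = r*(r + 1)*(r + 3)*(r + 7)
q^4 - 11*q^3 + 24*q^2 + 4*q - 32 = (q - 8)*(q - 2)^2*(q + 1)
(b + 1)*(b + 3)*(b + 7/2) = b^3 + 15*b^2/2 + 17*b + 21/2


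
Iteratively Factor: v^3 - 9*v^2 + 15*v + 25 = (v - 5)*(v^2 - 4*v - 5) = (v - 5)^2*(v + 1)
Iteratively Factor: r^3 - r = (r + 1)*(r^2 - r) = (r - 1)*(r + 1)*(r)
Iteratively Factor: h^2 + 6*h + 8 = (h + 4)*(h + 2)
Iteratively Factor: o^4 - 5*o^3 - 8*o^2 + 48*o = (o + 3)*(o^3 - 8*o^2 + 16*o) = (o - 4)*(o + 3)*(o^2 - 4*o) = o*(o - 4)*(o + 3)*(o - 4)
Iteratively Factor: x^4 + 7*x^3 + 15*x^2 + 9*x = (x + 1)*(x^3 + 6*x^2 + 9*x) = (x + 1)*(x + 3)*(x^2 + 3*x) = x*(x + 1)*(x + 3)*(x + 3)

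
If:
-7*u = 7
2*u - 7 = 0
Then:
No Solution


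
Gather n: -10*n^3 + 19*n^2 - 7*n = -10*n^3 + 19*n^2 - 7*n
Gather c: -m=-m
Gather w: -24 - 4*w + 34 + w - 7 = 3 - 3*w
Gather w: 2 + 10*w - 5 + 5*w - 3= 15*w - 6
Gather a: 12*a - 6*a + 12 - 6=6*a + 6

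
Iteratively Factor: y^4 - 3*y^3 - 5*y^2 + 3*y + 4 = (y - 1)*(y^3 - 2*y^2 - 7*y - 4) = (y - 1)*(y + 1)*(y^2 - 3*y - 4) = (y - 1)*(y + 1)^2*(y - 4)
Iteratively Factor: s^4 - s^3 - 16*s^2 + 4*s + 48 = (s + 3)*(s^3 - 4*s^2 - 4*s + 16) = (s - 4)*(s + 3)*(s^2 - 4) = (s - 4)*(s + 2)*(s + 3)*(s - 2)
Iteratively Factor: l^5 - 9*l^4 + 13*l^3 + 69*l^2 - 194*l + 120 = (l - 5)*(l^4 - 4*l^3 - 7*l^2 + 34*l - 24) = (l - 5)*(l - 4)*(l^3 - 7*l + 6) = (l - 5)*(l - 4)*(l - 1)*(l^2 + l - 6) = (l - 5)*(l - 4)*(l - 1)*(l + 3)*(l - 2)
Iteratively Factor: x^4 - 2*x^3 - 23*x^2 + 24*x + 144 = (x + 3)*(x^3 - 5*x^2 - 8*x + 48) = (x - 4)*(x + 3)*(x^2 - x - 12) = (x - 4)*(x + 3)^2*(x - 4)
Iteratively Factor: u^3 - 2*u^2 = (u - 2)*(u^2) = u*(u - 2)*(u)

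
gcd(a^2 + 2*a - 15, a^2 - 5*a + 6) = a - 3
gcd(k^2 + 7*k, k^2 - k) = k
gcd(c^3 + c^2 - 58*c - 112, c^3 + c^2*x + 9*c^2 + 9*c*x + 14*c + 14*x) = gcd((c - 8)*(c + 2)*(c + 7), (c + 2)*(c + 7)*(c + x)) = c^2 + 9*c + 14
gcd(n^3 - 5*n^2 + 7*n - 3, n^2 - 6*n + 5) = n - 1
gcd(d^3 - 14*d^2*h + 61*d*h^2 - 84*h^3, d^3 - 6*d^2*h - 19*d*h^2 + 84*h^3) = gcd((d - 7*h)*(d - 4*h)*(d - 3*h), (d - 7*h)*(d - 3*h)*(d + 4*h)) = d^2 - 10*d*h + 21*h^2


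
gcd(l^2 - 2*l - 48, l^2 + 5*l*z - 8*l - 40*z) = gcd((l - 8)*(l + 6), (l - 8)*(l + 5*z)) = l - 8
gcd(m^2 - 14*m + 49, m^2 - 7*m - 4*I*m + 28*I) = m - 7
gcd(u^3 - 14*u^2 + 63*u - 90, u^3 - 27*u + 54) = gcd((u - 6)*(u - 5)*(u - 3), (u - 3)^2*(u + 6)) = u - 3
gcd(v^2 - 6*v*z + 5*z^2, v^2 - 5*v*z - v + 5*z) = -v + 5*z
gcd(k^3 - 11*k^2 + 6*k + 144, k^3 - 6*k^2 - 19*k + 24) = k^2 - 5*k - 24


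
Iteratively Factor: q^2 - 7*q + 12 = (q - 4)*(q - 3)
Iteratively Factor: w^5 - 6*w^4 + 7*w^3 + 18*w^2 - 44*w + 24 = (w - 1)*(w^4 - 5*w^3 + 2*w^2 + 20*w - 24) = (w - 2)*(w - 1)*(w^3 - 3*w^2 - 4*w + 12) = (w - 3)*(w - 2)*(w - 1)*(w^2 - 4) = (w - 3)*(w - 2)*(w - 1)*(w + 2)*(w - 2)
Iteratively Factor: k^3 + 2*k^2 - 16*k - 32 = (k + 4)*(k^2 - 2*k - 8) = (k - 4)*(k + 4)*(k + 2)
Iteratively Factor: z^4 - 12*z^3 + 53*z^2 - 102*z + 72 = (z - 2)*(z^3 - 10*z^2 + 33*z - 36) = (z - 3)*(z - 2)*(z^2 - 7*z + 12) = (z - 4)*(z - 3)*(z - 2)*(z - 3)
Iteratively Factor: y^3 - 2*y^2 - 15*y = (y - 5)*(y^2 + 3*y) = (y - 5)*(y + 3)*(y)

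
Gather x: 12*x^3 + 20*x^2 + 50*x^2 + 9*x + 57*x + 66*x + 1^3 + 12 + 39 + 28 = 12*x^3 + 70*x^2 + 132*x + 80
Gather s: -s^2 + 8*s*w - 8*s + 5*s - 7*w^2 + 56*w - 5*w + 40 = -s^2 + s*(8*w - 3) - 7*w^2 + 51*w + 40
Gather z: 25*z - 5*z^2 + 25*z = -5*z^2 + 50*z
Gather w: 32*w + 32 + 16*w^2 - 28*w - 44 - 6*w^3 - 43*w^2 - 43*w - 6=-6*w^3 - 27*w^2 - 39*w - 18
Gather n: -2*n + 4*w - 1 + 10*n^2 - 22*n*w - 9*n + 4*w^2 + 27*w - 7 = 10*n^2 + n*(-22*w - 11) + 4*w^2 + 31*w - 8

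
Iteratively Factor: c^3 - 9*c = (c)*(c^2 - 9) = c*(c - 3)*(c + 3)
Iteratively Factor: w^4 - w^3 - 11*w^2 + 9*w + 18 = (w + 1)*(w^3 - 2*w^2 - 9*w + 18) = (w - 3)*(w + 1)*(w^2 + w - 6) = (w - 3)*(w + 1)*(w + 3)*(w - 2)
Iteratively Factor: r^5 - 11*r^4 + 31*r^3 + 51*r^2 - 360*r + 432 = (r - 4)*(r^4 - 7*r^3 + 3*r^2 + 63*r - 108) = (r - 4)*(r - 3)*(r^3 - 4*r^2 - 9*r + 36) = (r - 4)*(r - 3)^2*(r^2 - r - 12) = (r - 4)^2*(r - 3)^2*(r + 3)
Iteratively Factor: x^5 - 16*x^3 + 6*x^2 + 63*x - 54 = (x + 3)*(x^4 - 3*x^3 - 7*x^2 + 27*x - 18) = (x - 2)*(x + 3)*(x^3 - x^2 - 9*x + 9) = (x - 2)*(x + 3)^2*(x^2 - 4*x + 3) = (x - 2)*(x - 1)*(x + 3)^2*(x - 3)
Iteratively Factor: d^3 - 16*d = (d - 4)*(d^2 + 4*d) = (d - 4)*(d + 4)*(d)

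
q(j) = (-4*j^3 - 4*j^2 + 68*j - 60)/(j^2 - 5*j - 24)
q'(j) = (5 - 2*j)*(-4*j^3 - 4*j^2 + 68*j - 60)/(j^2 - 5*j - 24)^2 + (-12*j^2 - 8*j + 68)/(j^2 - 5*j - 24)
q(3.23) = 0.57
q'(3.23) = 2.82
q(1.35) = -0.51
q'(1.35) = -1.18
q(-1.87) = 15.69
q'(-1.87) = -15.97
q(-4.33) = -6.38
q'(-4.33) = -12.78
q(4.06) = 4.23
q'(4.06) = 6.31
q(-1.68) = 13.04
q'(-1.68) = -12.25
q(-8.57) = 17.13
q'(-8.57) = -3.96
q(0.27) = 1.66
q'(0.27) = -2.86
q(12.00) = -112.20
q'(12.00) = 6.26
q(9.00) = -224.00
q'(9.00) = 161.33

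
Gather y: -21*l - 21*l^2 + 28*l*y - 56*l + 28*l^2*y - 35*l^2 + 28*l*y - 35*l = -56*l^2 - 112*l + y*(28*l^2 + 56*l)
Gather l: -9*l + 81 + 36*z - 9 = -9*l + 36*z + 72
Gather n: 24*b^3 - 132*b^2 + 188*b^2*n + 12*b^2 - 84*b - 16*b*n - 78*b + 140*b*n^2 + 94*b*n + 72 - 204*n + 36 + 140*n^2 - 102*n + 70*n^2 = 24*b^3 - 120*b^2 - 162*b + n^2*(140*b + 210) + n*(188*b^2 + 78*b - 306) + 108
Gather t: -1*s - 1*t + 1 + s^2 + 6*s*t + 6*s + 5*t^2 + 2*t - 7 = s^2 + 5*s + 5*t^2 + t*(6*s + 1) - 6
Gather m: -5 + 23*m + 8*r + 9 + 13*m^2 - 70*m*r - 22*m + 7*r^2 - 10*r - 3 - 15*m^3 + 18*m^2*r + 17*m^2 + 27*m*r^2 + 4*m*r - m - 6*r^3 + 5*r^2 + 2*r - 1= -15*m^3 + m^2*(18*r + 30) + m*(27*r^2 - 66*r) - 6*r^3 + 12*r^2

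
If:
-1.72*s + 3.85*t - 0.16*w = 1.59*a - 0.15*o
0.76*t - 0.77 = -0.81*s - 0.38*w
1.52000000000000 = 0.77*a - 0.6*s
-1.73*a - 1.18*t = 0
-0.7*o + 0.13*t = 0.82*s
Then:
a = 0.37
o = 2.31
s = -2.06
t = -0.54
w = 7.50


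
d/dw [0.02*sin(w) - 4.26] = 0.02*cos(w)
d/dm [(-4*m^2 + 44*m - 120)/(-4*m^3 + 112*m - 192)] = ((2*m - 11)*(m^3 - 28*m + 48) - (3*m^2 - 28)*(m^2 - 11*m + 30))/(m^3 - 28*m + 48)^2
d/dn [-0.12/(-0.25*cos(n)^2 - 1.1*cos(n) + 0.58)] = (0.06*cos(n) + 0.132)*sin(n)/(0.25*cos(n)^2 + 1.1*cos(n) - 0.58)^2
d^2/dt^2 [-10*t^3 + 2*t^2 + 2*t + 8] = 4 - 60*t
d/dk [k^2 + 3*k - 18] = 2*k + 3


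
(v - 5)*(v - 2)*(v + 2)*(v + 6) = v^4 + v^3 - 34*v^2 - 4*v + 120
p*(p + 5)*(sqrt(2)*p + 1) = sqrt(2)*p^3 + p^2 + 5*sqrt(2)*p^2 + 5*p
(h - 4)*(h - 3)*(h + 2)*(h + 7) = h^4 + 2*h^3 - 37*h^2 + 10*h + 168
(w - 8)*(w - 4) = w^2 - 12*w + 32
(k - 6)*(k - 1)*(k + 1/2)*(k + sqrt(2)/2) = k^4 - 13*k^3/2 + sqrt(2)*k^3/2 - 13*sqrt(2)*k^2/4 + 5*k^2/2 + 5*sqrt(2)*k/4 + 3*k + 3*sqrt(2)/2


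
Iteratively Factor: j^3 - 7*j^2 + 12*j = (j)*(j^2 - 7*j + 12) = j*(j - 3)*(j - 4)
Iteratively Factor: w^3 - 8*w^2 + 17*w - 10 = (w - 1)*(w^2 - 7*w + 10) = (w - 5)*(w - 1)*(w - 2)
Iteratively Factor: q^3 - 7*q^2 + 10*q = (q - 5)*(q^2 - 2*q) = q*(q - 5)*(q - 2)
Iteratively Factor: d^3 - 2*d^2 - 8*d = (d + 2)*(d^2 - 4*d) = (d - 4)*(d + 2)*(d)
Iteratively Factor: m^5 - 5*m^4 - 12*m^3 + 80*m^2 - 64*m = (m - 1)*(m^4 - 4*m^3 - 16*m^2 + 64*m) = m*(m - 1)*(m^3 - 4*m^2 - 16*m + 64) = m*(m - 4)*(m - 1)*(m^2 - 16) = m*(m - 4)^2*(m - 1)*(m + 4)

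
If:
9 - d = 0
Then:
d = 9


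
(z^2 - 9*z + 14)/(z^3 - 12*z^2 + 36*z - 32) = (z - 7)/(z^2 - 10*z + 16)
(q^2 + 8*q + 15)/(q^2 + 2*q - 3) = (q + 5)/(q - 1)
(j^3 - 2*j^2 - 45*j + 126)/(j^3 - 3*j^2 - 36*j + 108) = (j + 7)/(j + 6)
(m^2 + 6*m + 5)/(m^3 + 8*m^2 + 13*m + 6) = (m + 5)/(m^2 + 7*m + 6)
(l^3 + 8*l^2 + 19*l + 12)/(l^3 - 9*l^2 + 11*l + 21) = (l^2 + 7*l + 12)/(l^2 - 10*l + 21)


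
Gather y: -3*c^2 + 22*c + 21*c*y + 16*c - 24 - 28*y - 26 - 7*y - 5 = -3*c^2 + 38*c + y*(21*c - 35) - 55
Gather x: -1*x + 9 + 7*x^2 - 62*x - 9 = 7*x^2 - 63*x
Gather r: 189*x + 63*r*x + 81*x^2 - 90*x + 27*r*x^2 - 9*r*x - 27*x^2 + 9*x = r*(27*x^2 + 54*x) + 54*x^2 + 108*x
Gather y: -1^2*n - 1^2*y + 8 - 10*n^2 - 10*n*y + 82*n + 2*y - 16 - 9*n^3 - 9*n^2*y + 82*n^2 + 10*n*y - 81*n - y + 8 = -9*n^3 - 9*n^2*y + 72*n^2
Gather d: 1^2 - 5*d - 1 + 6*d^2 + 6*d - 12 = 6*d^2 + d - 12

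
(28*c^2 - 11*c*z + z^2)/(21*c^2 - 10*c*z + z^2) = (-4*c + z)/(-3*c + z)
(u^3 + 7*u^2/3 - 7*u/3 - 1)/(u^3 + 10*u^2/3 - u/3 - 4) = (3*u + 1)/(3*u + 4)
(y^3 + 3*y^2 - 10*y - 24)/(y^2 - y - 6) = y + 4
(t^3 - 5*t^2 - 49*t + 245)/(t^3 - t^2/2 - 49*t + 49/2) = 2*(t - 5)/(2*t - 1)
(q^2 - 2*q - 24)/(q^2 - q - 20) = (q - 6)/(q - 5)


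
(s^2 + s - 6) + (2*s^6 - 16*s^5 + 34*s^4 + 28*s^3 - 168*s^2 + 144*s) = 2*s^6 - 16*s^5 + 34*s^4 + 28*s^3 - 167*s^2 + 145*s - 6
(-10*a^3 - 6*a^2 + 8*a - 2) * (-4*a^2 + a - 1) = 40*a^5 + 14*a^4 - 28*a^3 + 22*a^2 - 10*a + 2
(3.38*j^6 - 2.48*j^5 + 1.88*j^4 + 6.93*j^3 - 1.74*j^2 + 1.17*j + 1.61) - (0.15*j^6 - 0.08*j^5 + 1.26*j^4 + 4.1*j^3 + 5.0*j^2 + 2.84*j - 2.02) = 3.23*j^6 - 2.4*j^5 + 0.62*j^4 + 2.83*j^3 - 6.74*j^2 - 1.67*j + 3.63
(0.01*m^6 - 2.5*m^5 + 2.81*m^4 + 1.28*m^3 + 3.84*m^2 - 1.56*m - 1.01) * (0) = 0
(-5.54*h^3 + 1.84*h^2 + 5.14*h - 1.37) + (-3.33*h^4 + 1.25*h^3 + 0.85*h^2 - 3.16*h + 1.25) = -3.33*h^4 - 4.29*h^3 + 2.69*h^2 + 1.98*h - 0.12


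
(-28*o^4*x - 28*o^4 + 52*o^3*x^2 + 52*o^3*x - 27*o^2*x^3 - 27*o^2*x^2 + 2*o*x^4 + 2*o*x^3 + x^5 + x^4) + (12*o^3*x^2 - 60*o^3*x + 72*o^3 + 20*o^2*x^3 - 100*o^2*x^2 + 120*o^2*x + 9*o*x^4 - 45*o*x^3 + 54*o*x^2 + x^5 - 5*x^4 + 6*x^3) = -28*o^4*x - 28*o^4 + 64*o^3*x^2 - 8*o^3*x + 72*o^3 - 7*o^2*x^3 - 127*o^2*x^2 + 120*o^2*x + 11*o*x^4 - 43*o*x^3 + 54*o*x^2 + 2*x^5 - 4*x^4 + 6*x^3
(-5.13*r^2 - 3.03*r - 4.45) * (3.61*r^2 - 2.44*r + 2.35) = -18.5193*r^4 + 1.5789*r^3 - 20.7268*r^2 + 3.7375*r - 10.4575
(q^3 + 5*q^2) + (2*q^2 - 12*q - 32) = q^3 + 7*q^2 - 12*q - 32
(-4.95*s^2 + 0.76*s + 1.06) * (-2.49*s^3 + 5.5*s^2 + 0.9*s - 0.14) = 12.3255*s^5 - 29.1174*s^4 - 2.9144*s^3 + 7.207*s^2 + 0.8476*s - 0.1484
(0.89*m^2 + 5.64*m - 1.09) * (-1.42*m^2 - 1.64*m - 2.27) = -1.2638*m^4 - 9.4684*m^3 - 9.7221*m^2 - 11.0152*m + 2.4743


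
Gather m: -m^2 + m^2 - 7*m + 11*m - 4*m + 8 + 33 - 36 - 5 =0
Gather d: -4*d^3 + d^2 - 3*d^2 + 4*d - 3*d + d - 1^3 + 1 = -4*d^3 - 2*d^2 + 2*d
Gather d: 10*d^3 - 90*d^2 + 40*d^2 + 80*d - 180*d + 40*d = 10*d^3 - 50*d^2 - 60*d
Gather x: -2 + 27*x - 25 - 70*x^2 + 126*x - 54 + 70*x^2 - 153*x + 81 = 0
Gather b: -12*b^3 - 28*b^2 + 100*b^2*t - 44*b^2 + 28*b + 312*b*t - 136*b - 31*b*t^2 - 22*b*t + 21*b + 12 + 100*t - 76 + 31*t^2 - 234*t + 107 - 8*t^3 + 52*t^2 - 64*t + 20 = -12*b^3 + b^2*(100*t - 72) + b*(-31*t^2 + 290*t - 87) - 8*t^3 + 83*t^2 - 198*t + 63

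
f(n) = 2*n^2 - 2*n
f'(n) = 4*n - 2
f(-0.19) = 0.45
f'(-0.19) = -2.76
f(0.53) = -0.50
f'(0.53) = 0.12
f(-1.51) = 7.58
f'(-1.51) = -8.04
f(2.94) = 11.41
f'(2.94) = 9.76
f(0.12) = -0.21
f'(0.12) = -1.52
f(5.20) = 43.68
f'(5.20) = 18.80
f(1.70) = 2.38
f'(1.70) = 4.80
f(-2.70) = 19.98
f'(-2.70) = -12.80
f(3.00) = 12.00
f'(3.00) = 10.00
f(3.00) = 12.00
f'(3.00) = 10.00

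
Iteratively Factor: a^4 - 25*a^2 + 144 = (a + 4)*(a^3 - 4*a^2 - 9*a + 36) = (a - 3)*(a + 4)*(a^2 - a - 12) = (a - 3)*(a + 3)*(a + 4)*(a - 4)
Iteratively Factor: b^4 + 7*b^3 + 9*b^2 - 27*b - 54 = (b + 3)*(b^3 + 4*b^2 - 3*b - 18) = (b + 3)^2*(b^2 + b - 6) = (b + 3)^3*(b - 2)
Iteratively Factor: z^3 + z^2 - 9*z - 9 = (z - 3)*(z^2 + 4*z + 3) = (z - 3)*(z + 3)*(z + 1)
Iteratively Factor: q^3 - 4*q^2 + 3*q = (q)*(q^2 - 4*q + 3) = q*(q - 1)*(q - 3)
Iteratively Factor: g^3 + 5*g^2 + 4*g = (g + 1)*(g^2 + 4*g) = g*(g + 1)*(g + 4)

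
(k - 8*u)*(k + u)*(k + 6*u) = k^3 - k^2*u - 50*k*u^2 - 48*u^3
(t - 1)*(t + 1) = t^2 - 1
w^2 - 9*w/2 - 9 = (w - 6)*(w + 3/2)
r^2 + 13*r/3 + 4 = (r + 4/3)*(r + 3)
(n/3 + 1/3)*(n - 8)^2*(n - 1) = n^4/3 - 16*n^3/3 + 21*n^2 + 16*n/3 - 64/3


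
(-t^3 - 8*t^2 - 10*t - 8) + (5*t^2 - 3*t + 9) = -t^3 - 3*t^2 - 13*t + 1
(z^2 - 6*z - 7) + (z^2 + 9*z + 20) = 2*z^2 + 3*z + 13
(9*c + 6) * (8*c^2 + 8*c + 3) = 72*c^3 + 120*c^2 + 75*c + 18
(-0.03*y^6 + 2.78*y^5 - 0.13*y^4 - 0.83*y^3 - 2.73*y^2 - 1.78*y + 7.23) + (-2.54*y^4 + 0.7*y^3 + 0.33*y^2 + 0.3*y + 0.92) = -0.03*y^6 + 2.78*y^5 - 2.67*y^4 - 0.13*y^3 - 2.4*y^2 - 1.48*y + 8.15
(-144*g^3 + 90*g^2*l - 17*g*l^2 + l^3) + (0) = -144*g^3 + 90*g^2*l - 17*g*l^2 + l^3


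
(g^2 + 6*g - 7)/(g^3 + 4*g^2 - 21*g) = (g - 1)/(g*(g - 3))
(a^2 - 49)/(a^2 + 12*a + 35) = (a - 7)/(a + 5)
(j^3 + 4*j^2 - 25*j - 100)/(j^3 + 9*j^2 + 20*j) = (j - 5)/j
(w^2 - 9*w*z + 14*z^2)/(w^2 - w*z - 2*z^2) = (w - 7*z)/(w + z)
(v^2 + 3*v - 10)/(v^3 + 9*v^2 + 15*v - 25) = (v - 2)/(v^2 + 4*v - 5)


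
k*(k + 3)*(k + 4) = k^3 + 7*k^2 + 12*k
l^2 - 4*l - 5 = (l - 5)*(l + 1)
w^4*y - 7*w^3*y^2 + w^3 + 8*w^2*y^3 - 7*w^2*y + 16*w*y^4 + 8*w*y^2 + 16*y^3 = (w - 4*y)^2*(w + y)*(w*y + 1)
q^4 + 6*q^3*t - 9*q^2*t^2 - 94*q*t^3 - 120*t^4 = (q - 4*t)*(q + 2*t)*(q + 3*t)*(q + 5*t)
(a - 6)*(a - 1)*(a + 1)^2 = a^4 - 5*a^3 - 7*a^2 + 5*a + 6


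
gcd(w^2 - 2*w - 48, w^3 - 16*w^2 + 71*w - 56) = w - 8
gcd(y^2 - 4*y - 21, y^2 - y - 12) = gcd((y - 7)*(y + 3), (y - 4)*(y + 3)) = y + 3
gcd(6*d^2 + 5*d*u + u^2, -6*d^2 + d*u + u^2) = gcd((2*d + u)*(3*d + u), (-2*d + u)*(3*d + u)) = 3*d + u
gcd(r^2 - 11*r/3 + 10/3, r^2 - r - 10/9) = r - 5/3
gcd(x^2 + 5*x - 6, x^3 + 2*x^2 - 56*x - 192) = x + 6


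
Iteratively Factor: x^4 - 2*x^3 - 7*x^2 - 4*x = (x + 1)*(x^3 - 3*x^2 - 4*x) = (x - 4)*(x + 1)*(x^2 + x) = x*(x - 4)*(x + 1)*(x + 1)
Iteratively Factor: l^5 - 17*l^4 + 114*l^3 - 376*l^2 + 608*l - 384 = (l - 2)*(l^4 - 15*l^3 + 84*l^2 - 208*l + 192) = (l - 4)*(l - 2)*(l^3 - 11*l^2 + 40*l - 48) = (l - 4)*(l - 3)*(l - 2)*(l^2 - 8*l + 16) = (l - 4)^2*(l - 3)*(l - 2)*(l - 4)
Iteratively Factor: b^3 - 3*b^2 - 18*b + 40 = (b - 2)*(b^2 - b - 20) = (b - 2)*(b + 4)*(b - 5)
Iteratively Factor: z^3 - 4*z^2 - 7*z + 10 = (z + 2)*(z^2 - 6*z + 5) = (z - 1)*(z + 2)*(z - 5)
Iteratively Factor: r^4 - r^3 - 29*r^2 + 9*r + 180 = (r + 3)*(r^3 - 4*r^2 - 17*r + 60) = (r - 3)*(r + 3)*(r^2 - r - 20) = (r - 3)*(r + 3)*(r + 4)*(r - 5)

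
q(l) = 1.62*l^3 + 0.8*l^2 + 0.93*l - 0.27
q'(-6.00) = 166.29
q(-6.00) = -326.97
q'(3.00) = 49.47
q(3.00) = 53.46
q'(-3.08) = 42.11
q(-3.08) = -42.88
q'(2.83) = 44.38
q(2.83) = 45.49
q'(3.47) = 65.00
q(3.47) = 80.28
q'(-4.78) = 104.33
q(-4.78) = -163.37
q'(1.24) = 10.39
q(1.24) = 5.20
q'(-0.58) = 1.64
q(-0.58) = -0.86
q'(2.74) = 41.80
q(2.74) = 41.61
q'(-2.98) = 39.32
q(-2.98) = -38.81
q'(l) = 4.86*l^2 + 1.6*l + 0.93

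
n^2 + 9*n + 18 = (n + 3)*(n + 6)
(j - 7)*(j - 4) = j^2 - 11*j + 28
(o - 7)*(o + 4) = o^2 - 3*o - 28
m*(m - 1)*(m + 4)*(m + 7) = m^4 + 10*m^3 + 17*m^2 - 28*m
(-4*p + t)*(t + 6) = -4*p*t - 24*p + t^2 + 6*t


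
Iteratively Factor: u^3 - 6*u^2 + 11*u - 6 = (u - 3)*(u^2 - 3*u + 2) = (u - 3)*(u - 1)*(u - 2)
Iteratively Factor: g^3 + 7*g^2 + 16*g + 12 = (g + 2)*(g^2 + 5*g + 6) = (g + 2)*(g + 3)*(g + 2)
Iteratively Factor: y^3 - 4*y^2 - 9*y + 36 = (y - 3)*(y^2 - y - 12) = (y - 4)*(y - 3)*(y + 3)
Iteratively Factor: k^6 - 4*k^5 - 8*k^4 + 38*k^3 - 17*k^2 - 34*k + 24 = (k - 4)*(k^5 - 8*k^3 + 6*k^2 + 7*k - 6) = (k - 4)*(k - 2)*(k^4 + 2*k^3 - 4*k^2 - 2*k + 3) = (k - 4)*(k - 2)*(k + 1)*(k^3 + k^2 - 5*k + 3) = (k - 4)*(k - 2)*(k + 1)*(k + 3)*(k^2 - 2*k + 1) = (k - 4)*(k - 2)*(k - 1)*(k + 1)*(k + 3)*(k - 1)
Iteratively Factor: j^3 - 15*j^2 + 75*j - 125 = (j - 5)*(j^2 - 10*j + 25) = (j - 5)^2*(j - 5)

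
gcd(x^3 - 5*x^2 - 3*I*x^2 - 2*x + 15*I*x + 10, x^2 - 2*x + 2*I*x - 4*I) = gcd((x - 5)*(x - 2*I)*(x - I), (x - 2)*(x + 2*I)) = 1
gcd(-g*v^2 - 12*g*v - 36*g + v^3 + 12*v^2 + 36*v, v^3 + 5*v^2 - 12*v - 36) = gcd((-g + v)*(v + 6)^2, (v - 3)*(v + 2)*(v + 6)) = v + 6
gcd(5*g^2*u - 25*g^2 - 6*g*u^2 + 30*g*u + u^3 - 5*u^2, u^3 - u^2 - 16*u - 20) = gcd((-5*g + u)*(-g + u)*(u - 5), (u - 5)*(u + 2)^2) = u - 5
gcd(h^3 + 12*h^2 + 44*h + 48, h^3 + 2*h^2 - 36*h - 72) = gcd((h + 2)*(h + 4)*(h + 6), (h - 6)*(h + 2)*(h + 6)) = h^2 + 8*h + 12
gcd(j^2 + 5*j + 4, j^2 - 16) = j + 4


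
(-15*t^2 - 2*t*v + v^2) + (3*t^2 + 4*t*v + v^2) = -12*t^2 + 2*t*v + 2*v^2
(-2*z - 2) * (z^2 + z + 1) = -2*z^3 - 4*z^2 - 4*z - 2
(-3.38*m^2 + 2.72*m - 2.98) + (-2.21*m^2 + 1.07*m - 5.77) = -5.59*m^2 + 3.79*m - 8.75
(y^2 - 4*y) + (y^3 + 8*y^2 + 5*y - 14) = y^3 + 9*y^2 + y - 14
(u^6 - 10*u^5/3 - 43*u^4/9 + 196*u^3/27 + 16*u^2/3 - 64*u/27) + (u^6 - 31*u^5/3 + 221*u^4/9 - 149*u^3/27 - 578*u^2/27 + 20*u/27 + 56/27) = 2*u^6 - 41*u^5/3 + 178*u^4/9 + 47*u^3/27 - 434*u^2/27 - 44*u/27 + 56/27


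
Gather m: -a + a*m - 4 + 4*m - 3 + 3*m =-a + m*(a + 7) - 7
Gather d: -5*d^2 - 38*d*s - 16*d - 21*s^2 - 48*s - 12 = -5*d^2 + d*(-38*s - 16) - 21*s^2 - 48*s - 12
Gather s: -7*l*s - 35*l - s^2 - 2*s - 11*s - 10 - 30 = -35*l - s^2 + s*(-7*l - 13) - 40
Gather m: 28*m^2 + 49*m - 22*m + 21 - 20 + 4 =28*m^2 + 27*m + 5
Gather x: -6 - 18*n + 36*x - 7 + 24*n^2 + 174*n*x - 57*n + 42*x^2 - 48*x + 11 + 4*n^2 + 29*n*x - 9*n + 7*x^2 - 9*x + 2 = 28*n^2 - 84*n + 49*x^2 + x*(203*n - 21)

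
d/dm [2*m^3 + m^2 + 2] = 2*m*(3*m + 1)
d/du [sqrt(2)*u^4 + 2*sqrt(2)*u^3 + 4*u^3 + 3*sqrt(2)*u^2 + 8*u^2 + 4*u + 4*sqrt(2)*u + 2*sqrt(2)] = 4*sqrt(2)*u^3 + 6*sqrt(2)*u^2 + 12*u^2 + 6*sqrt(2)*u + 16*u + 4 + 4*sqrt(2)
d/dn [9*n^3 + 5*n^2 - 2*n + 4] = 27*n^2 + 10*n - 2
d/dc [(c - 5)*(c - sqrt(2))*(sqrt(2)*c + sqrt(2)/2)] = 3*sqrt(2)*c^2 - 9*sqrt(2)*c - 4*c - 5*sqrt(2)/2 + 9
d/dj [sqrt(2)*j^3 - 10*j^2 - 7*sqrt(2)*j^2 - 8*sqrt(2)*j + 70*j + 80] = 3*sqrt(2)*j^2 - 20*j - 14*sqrt(2)*j - 8*sqrt(2) + 70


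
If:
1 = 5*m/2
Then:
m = 2/5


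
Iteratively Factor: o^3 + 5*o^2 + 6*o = (o + 3)*(o^2 + 2*o) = (o + 2)*(o + 3)*(o)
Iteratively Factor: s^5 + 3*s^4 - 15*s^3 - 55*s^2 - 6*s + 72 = (s + 3)*(s^4 - 15*s^2 - 10*s + 24) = (s - 1)*(s + 3)*(s^3 + s^2 - 14*s - 24) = (s - 1)*(s + 3)^2*(s^2 - 2*s - 8) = (s - 4)*(s - 1)*(s + 3)^2*(s + 2)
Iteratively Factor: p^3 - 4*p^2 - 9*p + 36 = (p - 4)*(p^2 - 9) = (p - 4)*(p + 3)*(p - 3)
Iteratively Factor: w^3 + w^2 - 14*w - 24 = (w + 3)*(w^2 - 2*w - 8) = (w + 2)*(w + 3)*(w - 4)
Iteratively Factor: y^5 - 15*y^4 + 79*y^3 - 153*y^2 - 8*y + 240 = (y + 1)*(y^4 - 16*y^3 + 95*y^2 - 248*y + 240) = (y - 5)*(y + 1)*(y^3 - 11*y^2 + 40*y - 48) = (y - 5)*(y - 4)*(y + 1)*(y^2 - 7*y + 12) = (y - 5)*(y - 4)^2*(y + 1)*(y - 3)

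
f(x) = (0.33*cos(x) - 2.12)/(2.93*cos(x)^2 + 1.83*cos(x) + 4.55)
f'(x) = (5.86*sin(x)*cos(x) + 1.83*sin(x))*(0.33*cos(x) - 2.12)/(2.93*cos(x)^2 + 1.83*cos(x) + 4.55)^2 - 0.33*sin(x)/(2.93*cos(x)^2 + 1.83*cos(x) + 4.55) = (0.9669*cos(x)^2 - 12.4232*cos(x) - 5.3811)*sin(x)/(8.5849*cos(x)^4 + 10.7238*cos(x)^3 + 30.0119*cos(x)^2 + 16.653*cos(x) + 20.7025)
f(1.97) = -0.53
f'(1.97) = -0.02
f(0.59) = -0.23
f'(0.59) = -0.13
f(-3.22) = -0.43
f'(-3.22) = 0.02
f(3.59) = -0.46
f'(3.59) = -0.10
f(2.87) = -0.44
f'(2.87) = 0.07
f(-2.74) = -0.45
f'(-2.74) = -0.09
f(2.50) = -0.48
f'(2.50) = 0.13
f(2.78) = -0.45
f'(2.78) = 0.09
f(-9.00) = -0.46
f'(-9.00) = -0.10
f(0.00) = -0.19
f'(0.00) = 0.00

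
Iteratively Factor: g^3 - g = (g + 1)*(g^2 - g) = (g - 1)*(g + 1)*(g)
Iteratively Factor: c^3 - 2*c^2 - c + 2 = (c + 1)*(c^2 - 3*c + 2) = (c - 1)*(c + 1)*(c - 2)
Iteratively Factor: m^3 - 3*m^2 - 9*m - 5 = (m - 5)*(m^2 + 2*m + 1) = (m - 5)*(m + 1)*(m + 1)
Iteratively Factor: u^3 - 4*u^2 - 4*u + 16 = (u + 2)*(u^2 - 6*u + 8) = (u - 2)*(u + 2)*(u - 4)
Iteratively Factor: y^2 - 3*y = (y)*(y - 3)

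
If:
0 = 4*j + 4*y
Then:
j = -y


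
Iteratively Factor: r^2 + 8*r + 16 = (r + 4)*(r + 4)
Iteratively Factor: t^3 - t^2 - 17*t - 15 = (t - 5)*(t^2 + 4*t + 3) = (t - 5)*(t + 1)*(t + 3)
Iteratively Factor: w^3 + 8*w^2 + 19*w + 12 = (w + 1)*(w^2 + 7*w + 12) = (w + 1)*(w + 3)*(w + 4)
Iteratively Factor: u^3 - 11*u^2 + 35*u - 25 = (u - 5)*(u^2 - 6*u + 5) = (u - 5)^2*(u - 1)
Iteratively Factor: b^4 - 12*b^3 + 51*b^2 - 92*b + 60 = (b - 3)*(b^3 - 9*b^2 + 24*b - 20) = (b - 3)*(b - 2)*(b^2 - 7*b + 10) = (b - 3)*(b - 2)^2*(b - 5)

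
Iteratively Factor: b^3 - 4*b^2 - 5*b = (b)*(b^2 - 4*b - 5) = b*(b + 1)*(b - 5)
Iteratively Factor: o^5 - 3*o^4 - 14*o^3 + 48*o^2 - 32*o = (o)*(o^4 - 3*o^3 - 14*o^2 + 48*o - 32) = o*(o + 4)*(o^3 - 7*o^2 + 14*o - 8) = o*(o - 1)*(o + 4)*(o^2 - 6*o + 8) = o*(o - 4)*(o - 1)*(o + 4)*(o - 2)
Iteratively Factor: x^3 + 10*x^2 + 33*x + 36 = (x + 3)*(x^2 + 7*x + 12) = (x + 3)^2*(x + 4)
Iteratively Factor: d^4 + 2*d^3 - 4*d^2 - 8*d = (d + 2)*(d^3 - 4*d) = d*(d + 2)*(d^2 - 4) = d*(d + 2)^2*(d - 2)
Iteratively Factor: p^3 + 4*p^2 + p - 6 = (p + 2)*(p^2 + 2*p - 3) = (p - 1)*(p + 2)*(p + 3)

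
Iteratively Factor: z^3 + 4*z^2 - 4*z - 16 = (z + 4)*(z^2 - 4) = (z + 2)*(z + 4)*(z - 2)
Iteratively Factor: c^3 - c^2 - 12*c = (c - 4)*(c^2 + 3*c) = (c - 4)*(c + 3)*(c)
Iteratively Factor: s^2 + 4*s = (s)*(s + 4)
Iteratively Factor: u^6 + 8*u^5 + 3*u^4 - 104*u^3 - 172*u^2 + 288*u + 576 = (u + 3)*(u^5 + 5*u^4 - 12*u^3 - 68*u^2 + 32*u + 192) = (u + 3)*(u + 4)*(u^4 + u^3 - 16*u^2 - 4*u + 48) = (u + 2)*(u + 3)*(u + 4)*(u^3 - u^2 - 14*u + 24) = (u - 2)*(u + 2)*(u + 3)*(u + 4)*(u^2 + u - 12) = (u - 2)*(u + 2)*(u + 3)*(u + 4)^2*(u - 3)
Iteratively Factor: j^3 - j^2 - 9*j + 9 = (j - 1)*(j^2 - 9) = (j - 3)*(j - 1)*(j + 3)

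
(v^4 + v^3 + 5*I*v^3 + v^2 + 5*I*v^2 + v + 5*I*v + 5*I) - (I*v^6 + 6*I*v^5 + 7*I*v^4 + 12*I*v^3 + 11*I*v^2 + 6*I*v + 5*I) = -I*v^6 - 6*I*v^5 + v^4 - 7*I*v^4 + v^3 - 7*I*v^3 + v^2 - 6*I*v^2 + v - I*v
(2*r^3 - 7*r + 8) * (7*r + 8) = 14*r^4 + 16*r^3 - 49*r^2 + 64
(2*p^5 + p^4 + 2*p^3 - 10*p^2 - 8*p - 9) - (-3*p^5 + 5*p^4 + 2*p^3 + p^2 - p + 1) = 5*p^5 - 4*p^4 - 11*p^2 - 7*p - 10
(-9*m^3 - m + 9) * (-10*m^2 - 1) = 90*m^5 + 19*m^3 - 90*m^2 + m - 9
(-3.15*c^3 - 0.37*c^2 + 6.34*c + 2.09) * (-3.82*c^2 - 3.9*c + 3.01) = 12.033*c^5 + 13.6984*c^4 - 32.2573*c^3 - 33.8235*c^2 + 10.9324*c + 6.2909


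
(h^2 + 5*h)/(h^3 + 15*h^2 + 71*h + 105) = h/(h^2 + 10*h + 21)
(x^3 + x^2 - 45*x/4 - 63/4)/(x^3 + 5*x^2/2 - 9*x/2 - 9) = (x - 7/2)/(x - 2)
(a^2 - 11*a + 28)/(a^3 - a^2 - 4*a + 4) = (a^2 - 11*a + 28)/(a^3 - a^2 - 4*a + 4)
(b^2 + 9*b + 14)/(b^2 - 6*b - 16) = (b + 7)/(b - 8)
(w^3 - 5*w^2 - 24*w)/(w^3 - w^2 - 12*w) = (w - 8)/(w - 4)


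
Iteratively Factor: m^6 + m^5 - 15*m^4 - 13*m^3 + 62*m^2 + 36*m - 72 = (m - 3)*(m^5 + 4*m^4 - 3*m^3 - 22*m^2 - 4*m + 24) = (m - 3)*(m + 2)*(m^4 + 2*m^3 - 7*m^2 - 8*m + 12) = (m - 3)*(m + 2)*(m + 3)*(m^3 - m^2 - 4*m + 4) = (m - 3)*(m - 2)*(m + 2)*(m + 3)*(m^2 + m - 2) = (m - 3)*(m - 2)*(m - 1)*(m + 2)*(m + 3)*(m + 2)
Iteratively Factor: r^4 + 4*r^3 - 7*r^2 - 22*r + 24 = (r + 3)*(r^3 + r^2 - 10*r + 8) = (r + 3)*(r + 4)*(r^2 - 3*r + 2) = (r - 1)*(r + 3)*(r + 4)*(r - 2)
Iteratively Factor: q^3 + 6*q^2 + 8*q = (q + 4)*(q^2 + 2*q) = q*(q + 4)*(q + 2)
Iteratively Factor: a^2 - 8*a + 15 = (a - 3)*(a - 5)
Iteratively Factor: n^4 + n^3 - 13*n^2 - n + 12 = (n + 4)*(n^3 - 3*n^2 - n + 3) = (n + 1)*(n + 4)*(n^2 - 4*n + 3) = (n - 3)*(n + 1)*(n + 4)*(n - 1)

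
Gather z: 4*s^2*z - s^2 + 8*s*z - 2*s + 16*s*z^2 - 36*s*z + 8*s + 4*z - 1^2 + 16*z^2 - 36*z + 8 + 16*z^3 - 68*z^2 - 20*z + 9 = -s^2 + 6*s + 16*z^3 + z^2*(16*s - 52) + z*(4*s^2 - 28*s - 52) + 16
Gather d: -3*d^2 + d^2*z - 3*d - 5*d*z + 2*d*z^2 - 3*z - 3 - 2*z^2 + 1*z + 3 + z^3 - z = d^2*(z - 3) + d*(2*z^2 - 5*z - 3) + z^3 - 2*z^2 - 3*z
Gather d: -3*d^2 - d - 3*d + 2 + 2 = -3*d^2 - 4*d + 4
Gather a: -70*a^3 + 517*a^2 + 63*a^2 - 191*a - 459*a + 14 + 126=-70*a^3 + 580*a^2 - 650*a + 140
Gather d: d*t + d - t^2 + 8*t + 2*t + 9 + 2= d*(t + 1) - t^2 + 10*t + 11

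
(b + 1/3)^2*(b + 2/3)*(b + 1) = b^4 + 7*b^3/3 + 17*b^2/9 + 17*b/27 + 2/27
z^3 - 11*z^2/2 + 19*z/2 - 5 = (z - 5/2)*(z - 2)*(z - 1)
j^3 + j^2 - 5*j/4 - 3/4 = (j - 1)*(j + 1/2)*(j + 3/2)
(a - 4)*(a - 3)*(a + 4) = a^3 - 3*a^2 - 16*a + 48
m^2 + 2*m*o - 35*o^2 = (m - 5*o)*(m + 7*o)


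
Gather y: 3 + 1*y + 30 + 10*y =11*y + 33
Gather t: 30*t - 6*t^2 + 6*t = -6*t^2 + 36*t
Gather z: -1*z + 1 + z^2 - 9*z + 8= z^2 - 10*z + 9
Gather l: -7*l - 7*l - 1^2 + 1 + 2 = 2 - 14*l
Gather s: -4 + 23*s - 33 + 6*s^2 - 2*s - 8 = 6*s^2 + 21*s - 45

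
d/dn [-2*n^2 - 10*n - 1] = -4*n - 10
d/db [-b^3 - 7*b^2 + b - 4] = -3*b^2 - 14*b + 1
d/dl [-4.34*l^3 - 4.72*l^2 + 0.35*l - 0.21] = -13.02*l^2 - 9.44*l + 0.35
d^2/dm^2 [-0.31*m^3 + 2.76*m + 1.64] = -1.86*m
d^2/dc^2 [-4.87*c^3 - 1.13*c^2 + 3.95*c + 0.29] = -29.22*c - 2.26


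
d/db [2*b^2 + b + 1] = 4*b + 1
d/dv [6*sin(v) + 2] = 6*cos(v)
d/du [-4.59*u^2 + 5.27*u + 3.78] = 5.27 - 9.18*u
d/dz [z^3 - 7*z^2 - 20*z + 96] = 3*z^2 - 14*z - 20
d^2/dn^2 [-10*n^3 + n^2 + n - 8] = 2 - 60*n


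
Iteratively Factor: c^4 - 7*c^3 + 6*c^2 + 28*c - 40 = (c - 5)*(c^3 - 2*c^2 - 4*c + 8) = (c - 5)*(c + 2)*(c^2 - 4*c + 4) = (c - 5)*(c - 2)*(c + 2)*(c - 2)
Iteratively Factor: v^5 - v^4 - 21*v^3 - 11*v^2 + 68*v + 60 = (v + 2)*(v^4 - 3*v^3 - 15*v^2 + 19*v + 30) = (v + 2)*(v + 3)*(v^3 - 6*v^2 + 3*v + 10) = (v + 1)*(v + 2)*(v + 3)*(v^2 - 7*v + 10) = (v - 5)*(v + 1)*(v + 2)*(v + 3)*(v - 2)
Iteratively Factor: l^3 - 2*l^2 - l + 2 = (l - 1)*(l^2 - l - 2) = (l - 1)*(l + 1)*(l - 2)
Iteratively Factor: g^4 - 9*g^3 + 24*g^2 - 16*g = (g - 1)*(g^3 - 8*g^2 + 16*g) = g*(g - 1)*(g^2 - 8*g + 16) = g*(g - 4)*(g - 1)*(g - 4)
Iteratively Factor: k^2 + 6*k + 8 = (k + 4)*(k + 2)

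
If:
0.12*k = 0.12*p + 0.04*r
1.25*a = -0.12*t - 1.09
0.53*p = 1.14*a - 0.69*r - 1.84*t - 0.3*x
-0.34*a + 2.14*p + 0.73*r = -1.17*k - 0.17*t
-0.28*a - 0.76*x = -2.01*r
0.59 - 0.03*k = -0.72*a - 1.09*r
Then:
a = -0.82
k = -0.06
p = -0.06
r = -0.00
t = -0.54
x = 0.30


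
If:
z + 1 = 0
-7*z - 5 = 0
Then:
No Solution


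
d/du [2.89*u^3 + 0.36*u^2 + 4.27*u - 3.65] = 8.67*u^2 + 0.72*u + 4.27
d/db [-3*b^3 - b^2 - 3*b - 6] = -9*b^2 - 2*b - 3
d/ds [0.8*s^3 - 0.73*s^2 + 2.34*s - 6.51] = 2.4*s^2 - 1.46*s + 2.34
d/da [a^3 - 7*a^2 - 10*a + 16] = 3*a^2 - 14*a - 10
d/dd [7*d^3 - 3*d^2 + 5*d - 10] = 21*d^2 - 6*d + 5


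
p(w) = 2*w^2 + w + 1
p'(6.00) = 25.00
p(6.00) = 79.00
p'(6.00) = 25.00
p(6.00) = 79.00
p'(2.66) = 11.64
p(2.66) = 17.81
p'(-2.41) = -8.64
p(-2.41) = 10.21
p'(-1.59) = -5.36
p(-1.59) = 4.47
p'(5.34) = 22.36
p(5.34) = 63.37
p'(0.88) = 4.52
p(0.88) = 3.43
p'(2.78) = 12.12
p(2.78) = 19.24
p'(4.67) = 19.68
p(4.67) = 49.29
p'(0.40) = 2.60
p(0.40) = 1.72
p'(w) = 4*w + 1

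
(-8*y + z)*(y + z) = -8*y^2 - 7*y*z + z^2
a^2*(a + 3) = a^3 + 3*a^2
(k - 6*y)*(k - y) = k^2 - 7*k*y + 6*y^2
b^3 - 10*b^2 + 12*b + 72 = (b - 6)^2*(b + 2)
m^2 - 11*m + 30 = (m - 6)*(m - 5)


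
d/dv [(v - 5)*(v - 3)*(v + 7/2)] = 3*v^2 - 9*v - 13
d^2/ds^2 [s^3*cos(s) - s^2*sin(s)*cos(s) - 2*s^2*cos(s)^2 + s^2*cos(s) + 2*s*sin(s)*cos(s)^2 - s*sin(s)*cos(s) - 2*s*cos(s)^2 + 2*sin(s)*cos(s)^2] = -s^3*cos(s) - 6*s^2*sin(s) + 2*s^2*sin(2*s) - s^2*cos(s) + 4*s^2*cos(2*s) - 9*s*sin(s)/2 + 10*s*sin(2*s) - 9*s*sin(3*s)/2 + 6*s*cos(s) - sin(s)/2 + 3*sin(2*s) - 9*sin(3*s)/2 + 3*cos(s) - 4*cos(2*s) + 3*cos(3*s) - 2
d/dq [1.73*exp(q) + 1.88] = 1.73*exp(q)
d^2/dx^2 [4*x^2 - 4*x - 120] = 8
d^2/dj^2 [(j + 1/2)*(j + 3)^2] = 6*j + 13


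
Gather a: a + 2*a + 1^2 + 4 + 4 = 3*a + 9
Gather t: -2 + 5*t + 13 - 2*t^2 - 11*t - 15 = -2*t^2 - 6*t - 4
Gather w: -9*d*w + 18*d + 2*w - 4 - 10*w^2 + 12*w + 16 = 18*d - 10*w^2 + w*(14 - 9*d) + 12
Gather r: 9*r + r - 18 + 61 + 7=10*r + 50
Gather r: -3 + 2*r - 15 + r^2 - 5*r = r^2 - 3*r - 18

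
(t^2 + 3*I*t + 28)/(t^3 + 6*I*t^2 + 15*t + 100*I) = (t + 7*I)/(t^2 + 10*I*t - 25)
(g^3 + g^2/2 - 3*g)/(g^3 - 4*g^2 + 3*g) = (g^2 + g/2 - 3)/(g^2 - 4*g + 3)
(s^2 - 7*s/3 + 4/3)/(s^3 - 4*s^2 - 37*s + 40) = (s - 4/3)/(s^2 - 3*s - 40)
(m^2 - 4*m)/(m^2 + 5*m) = (m - 4)/(m + 5)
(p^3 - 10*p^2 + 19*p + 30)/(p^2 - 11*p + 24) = (p^3 - 10*p^2 + 19*p + 30)/(p^2 - 11*p + 24)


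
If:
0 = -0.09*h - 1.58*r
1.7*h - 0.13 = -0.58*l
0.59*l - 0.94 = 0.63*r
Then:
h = -0.48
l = 1.62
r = 0.03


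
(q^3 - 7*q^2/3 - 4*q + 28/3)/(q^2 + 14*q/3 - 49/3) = (q^2 - 4)/(q + 7)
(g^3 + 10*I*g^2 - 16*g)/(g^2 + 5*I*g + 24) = g*(g + 2*I)/(g - 3*I)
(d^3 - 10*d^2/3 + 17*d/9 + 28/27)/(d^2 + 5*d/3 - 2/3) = (27*d^3 - 90*d^2 + 51*d + 28)/(9*(3*d^2 + 5*d - 2))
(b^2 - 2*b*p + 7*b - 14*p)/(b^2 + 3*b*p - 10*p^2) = (b + 7)/(b + 5*p)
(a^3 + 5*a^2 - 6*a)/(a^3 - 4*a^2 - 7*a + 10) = a*(a + 6)/(a^2 - 3*a - 10)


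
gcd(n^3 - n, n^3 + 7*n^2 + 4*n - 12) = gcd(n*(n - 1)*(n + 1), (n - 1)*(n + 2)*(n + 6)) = n - 1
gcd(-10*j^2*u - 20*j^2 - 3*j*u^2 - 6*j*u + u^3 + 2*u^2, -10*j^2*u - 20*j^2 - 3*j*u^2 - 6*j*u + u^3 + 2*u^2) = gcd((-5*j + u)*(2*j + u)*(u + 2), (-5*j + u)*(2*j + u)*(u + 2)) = -10*j^2*u - 20*j^2 - 3*j*u^2 - 6*j*u + u^3 + 2*u^2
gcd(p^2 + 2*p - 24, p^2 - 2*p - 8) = p - 4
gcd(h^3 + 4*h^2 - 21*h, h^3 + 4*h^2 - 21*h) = h^3 + 4*h^2 - 21*h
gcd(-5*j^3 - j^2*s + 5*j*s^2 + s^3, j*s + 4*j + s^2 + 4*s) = j + s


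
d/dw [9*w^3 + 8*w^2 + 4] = w*(27*w + 16)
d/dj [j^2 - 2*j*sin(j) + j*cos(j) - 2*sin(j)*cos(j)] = -j*sin(j) - 2*j*cos(j) + 2*j - 2*sin(j) + cos(j) - 2*cos(2*j)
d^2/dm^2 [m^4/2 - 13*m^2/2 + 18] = 6*m^2 - 13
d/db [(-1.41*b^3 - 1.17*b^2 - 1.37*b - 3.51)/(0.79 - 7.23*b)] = (20.3886*b^3 + 5.1174*b^2 - 1.8486*b - 26.4596)/(52.2729*b^2 - 11.4234*b + 0.6241)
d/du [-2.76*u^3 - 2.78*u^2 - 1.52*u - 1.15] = -8.28*u^2 - 5.56*u - 1.52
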